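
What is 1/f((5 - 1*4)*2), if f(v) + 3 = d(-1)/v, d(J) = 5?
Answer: -2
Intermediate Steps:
f(v) = -3 + 5/v
1/f((5 - 1*4)*2) = 1/(-3 + 5/(((5 - 1*4)*2))) = 1/(-3 + 5/(((5 - 4)*2))) = 1/(-3 + 5/((1*2))) = 1/(-3 + 5/2) = 1/(-½) = -2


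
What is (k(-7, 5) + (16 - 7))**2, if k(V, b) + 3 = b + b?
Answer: 256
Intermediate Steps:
k(V, b) = -3 + 2*b (k(V, b) = -3 + (b + b) = -3 + 2*b)
(k(-7, 5) + (16 - 7))**2 = ((-3 + 2*5) + (16 - 7))**2 = ((-3 + 10) + 9)**2 = (7 + 9)**2 = 16**2 = 256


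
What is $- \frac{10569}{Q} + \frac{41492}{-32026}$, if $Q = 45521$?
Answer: $- \frac{1113620063}{728927773} \approx -1.5278$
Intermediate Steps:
$- \frac{10569}{Q} + \frac{41492}{-32026} = - \frac{10569}{45521} + \frac{41492}{-32026} = \left(-10569\right) \frac{1}{45521} + 41492 \left(- \frac{1}{32026}\right) = - \frac{10569}{45521} - \frac{20746}{16013} = - \frac{1113620063}{728927773}$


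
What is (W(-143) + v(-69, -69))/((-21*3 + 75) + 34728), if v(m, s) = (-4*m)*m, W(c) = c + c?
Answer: -1933/3474 ≈ -0.55642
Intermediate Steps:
W(c) = 2*c
v(m, s) = -4*m²
(W(-143) + v(-69, -69))/((-21*3 + 75) + 34728) = (2*(-143) - 4*(-69)²)/((-21*3 + 75) + 34728) = (-286 - 4*4761)/((-63 + 75) + 34728) = (-286 - 19044)/(12 + 34728) = -19330/34740 = -19330*1/34740 = -1933/3474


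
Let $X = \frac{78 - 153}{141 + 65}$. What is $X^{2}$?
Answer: $\frac{5625}{42436} \approx 0.13255$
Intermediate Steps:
$X = - \frac{75}{206} \approx -0.36408$
$X^{2} = \left(- \frac{75}{206}\right)^{2} = \frac{5625}{42436}$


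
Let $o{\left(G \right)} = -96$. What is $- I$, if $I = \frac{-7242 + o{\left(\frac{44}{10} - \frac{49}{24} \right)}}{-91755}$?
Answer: $- \frac{2446}{30585} \approx -0.079974$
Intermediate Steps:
$I = \frac{2446}{30585}$ ($I = \frac{-7242 - 96}{-91755} = \left(-7338\right) \left(- \frac{1}{91755}\right) = \frac{2446}{30585} \approx 0.079974$)
$- I = \left(-1\right) \frac{2446}{30585} = - \frac{2446}{30585}$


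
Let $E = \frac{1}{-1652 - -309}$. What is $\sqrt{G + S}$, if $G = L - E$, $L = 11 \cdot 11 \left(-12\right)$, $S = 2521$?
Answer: $\frac{2 \sqrt{482025531}}{1343} \approx 32.696$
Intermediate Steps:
$L = -1452$ ($L = 121 \left(-12\right) = -1452$)
$E = - \frac{1}{1343}$ ($E = \frac{1}{-1652 + \left(-754 + 1063\right)} = \frac{1}{-1652 + 309} = \frac{1}{-1343} = - \frac{1}{1343} \approx -0.0007446$)
$G = - \frac{1950035}{1343}$ ($G = -1452 - - \frac{1}{1343} = -1452 + \frac{1}{1343} = - \frac{1950035}{1343} \approx -1452.0$)
$\sqrt{G + S} = \sqrt{- \frac{1950035}{1343} + 2521} = \sqrt{\frac{1435668}{1343}} = \frac{2 \sqrt{482025531}}{1343}$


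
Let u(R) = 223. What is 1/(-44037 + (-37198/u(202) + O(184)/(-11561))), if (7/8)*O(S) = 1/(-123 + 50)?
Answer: -1317410633/58234565589495 ≈ -2.2622e-5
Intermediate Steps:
O(S) = -8/511 (O(S) = 8/(7*(-123 + 50)) = (8/7)/(-73) = (8/7)*(-1/73) = -8/511)
1/(-44037 + (-37198/u(202) + O(184)/(-11561))) = 1/(-44037 + (-37198/223 - 8/511/(-11561))) = 1/(-44037 + (-37198*1/223 - 8/511*(-1/11561))) = 1/(-44037 + (-37198/223 + 8/5907671)) = 1/(-44037 - 219753544074/1317410633) = 1/(-58234565589495/1317410633) = -1317410633/58234565589495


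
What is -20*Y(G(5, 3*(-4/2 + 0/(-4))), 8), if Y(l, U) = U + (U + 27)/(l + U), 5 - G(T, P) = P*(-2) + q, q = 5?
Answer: 15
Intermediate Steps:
G(T, P) = 2*P (G(T, P) = 5 - (P*(-2) + 5) = 5 - (-2*P + 5) = 5 - (5 - 2*P) = 5 + (-5 + 2*P) = 2*P)
Y(l, U) = U + (27 + U)/(U + l)
-20*Y(G(5, 3*(-4/2 + 0/(-4))), 8) = -20*(27 + 8 + 8² + 8*(2*(3*(-4/2 + 0/(-4)))))/(8 + 2*(3*(-4/2 + 0/(-4)))) = -20*(27 + 8 + 64 + 8*(2*(3*(-4*½ + 0*(-¼)))))/(8 + 2*(3*(-4*½ + 0*(-¼)))) = -20*(27 + 8 + 64 + 8*(2*(3*(-2 + 0))))/(8 + 2*(3*(-2 + 0))) = -20*(27 + 8 + 64 + 8*(2*(3*(-2))))/(8 + 2*(3*(-2))) = -20*(27 + 8 + 64 + 8*(2*(-6)))/(8 + 2*(-6)) = -20*(27 + 8 + 64 + 8*(-12))/(8 - 12) = -20*(27 + 8 + 64 - 96)/(-4) = -(-5)*3 = -20*(-¾) = 15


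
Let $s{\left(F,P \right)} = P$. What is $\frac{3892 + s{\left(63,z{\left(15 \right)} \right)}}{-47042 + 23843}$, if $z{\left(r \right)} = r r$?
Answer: $- \frac{4117}{23199} \approx -0.17746$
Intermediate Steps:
$z{\left(r \right)} = r^{2}$
$\frac{3892 + s{\left(63,z{\left(15 \right)} \right)}}{-47042 + 23843} = \frac{3892 + 15^{2}}{-47042 + 23843} = \frac{3892 + 225}{-23199} = 4117 \left(- \frac{1}{23199}\right) = - \frac{4117}{23199}$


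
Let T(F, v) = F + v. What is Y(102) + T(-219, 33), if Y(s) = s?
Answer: -84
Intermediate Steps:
Y(102) + T(-219, 33) = 102 + (-219 + 33) = 102 - 186 = -84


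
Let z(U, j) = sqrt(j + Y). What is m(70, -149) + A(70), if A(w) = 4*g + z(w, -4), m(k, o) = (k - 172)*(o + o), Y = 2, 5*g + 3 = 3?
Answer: 30396 + I*sqrt(2) ≈ 30396.0 + 1.4142*I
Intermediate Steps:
g = 0 (g = -3/5 + (1/5)*3 = -3/5 + 3/5 = 0)
m(k, o) = 2*o*(-172 + k) (m(k, o) = (-172 + k)*(2*o) = 2*o*(-172 + k))
z(U, j) = sqrt(2 + j) (z(U, j) = sqrt(j + 2) = sqrt(2 + j))
A(w) = I*sqrt(2) (A(w) = 4*0 + sqrt(2 - 4) = 0 + sqrt(-2) = 0 + I*sqrt(2) = I*sqrt(2))
m(70, -149) + A(70) = 2*(-149)*(-172 + 70) + I*sqrt(2) = 2*(-149)*(-102) + I*sqrt(2) = 30396 + I*sqrt(2)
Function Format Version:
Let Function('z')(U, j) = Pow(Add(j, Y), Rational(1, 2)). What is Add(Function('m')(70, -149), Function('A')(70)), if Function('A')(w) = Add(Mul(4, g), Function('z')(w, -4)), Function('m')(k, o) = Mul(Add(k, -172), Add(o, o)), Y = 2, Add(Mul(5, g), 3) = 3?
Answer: Add(30396, Mul(I, Pow(2, Rational(1, 2)))) ≈ Add(30396., Mul(1.4142, I))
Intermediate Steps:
g = 0 (g = Add(Rational(-3, 5), Mul(Rational(1, 5), 3)) = Add(Rational(-3, 5), Rational(3, 5)) = 0)
Function('m')(k, o) = Mul(2, o, Add(-172, k)) (Function('m')(k, o) = Mul(Add(-172, k), Mul(2, o)) = Mul(2, o, Add(-172, k)))
Function('z')(U, j) = Pow(Add(2, j), Rational(1, 2)) (Function('z')(U, j) = Pow(Add(j, 2), Rational(1, 2)) = Pow(Add(2, j), Rational(1, 2)))
Function('A')(w) = Mul(I, Pow(2, Rational(1, 2))) (Function('A')(w) = Add(Mul(4, 0), Pow(Add(2, -4), Rational(1, 2))) = Add(0, Pow(-2, Rational(1, 2))) = Add(0, Mul(I, Pow(2, Rational(1, 2)))) = Mul(I, Pow(2, Rational(1, 2))))
Add(Function('m')(70, -149), Function('A')(70)) = Add(Mul(2, -149, Add(-172, 70)), Mul(I, Pow(2, Rational(1, 2)))) = Add(Mul(2, -149, -102), Mul(I, Pow(2, Rational(1, 2)))) = Add(30396, Mul(I, Pow(2, Rational(1, 2))))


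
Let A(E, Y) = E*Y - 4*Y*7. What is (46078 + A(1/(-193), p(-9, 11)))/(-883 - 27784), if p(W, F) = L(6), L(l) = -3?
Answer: -8909269/5532731 ≈ -1.6103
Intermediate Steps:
p(W, F) = -3
A(E, Y) = -28*Y + E*Y (A(E, Y) = E*Y - 28*Y = -28*Y + E*Y)
(46078 + A(1/(-193), p(-9, 11)))/(-883 - 27784) = (46078 - 3*(-28 + 1/(-193)))/(-883 - 27784) = (46078 - 3*(-28 - 1/193))/(-28667) = (46078 - 3*(-5405/193))*(-1/28667) = (46078 + 16215/193)*(-1/28667) = (8909269/193)*(-1/28667) = -8909269/5532731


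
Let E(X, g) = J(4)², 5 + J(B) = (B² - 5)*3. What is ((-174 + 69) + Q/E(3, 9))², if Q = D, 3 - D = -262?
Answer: 6733023025/614656 ≈ 10954.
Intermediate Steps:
D = 265 (D = 3 - 1*(-262) = 3 + 262 = 265)
Q = 265
J(B) = -20 + 3*B² (J(B) = -5 + (B² - 5)*3 = -5 + (-5 + B²)*3 = -5 + (-15 + 3*B²) = -20 + 3*B²)
E(X, g) = 784 (E(X, g) = (-20 + 3*4²)² = (-20 + 3*16)² = (-20 + 48)² = 28² = 784)
((-174 + 69) + Q/E(3, 9))² = ((-174 + 69) + 265/784)² = (-105 + 265*(1/784))² = (-105 + 265/784)² = (-82055/784)² = 6733023025/614656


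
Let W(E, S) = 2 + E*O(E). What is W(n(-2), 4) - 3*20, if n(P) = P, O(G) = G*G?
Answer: -66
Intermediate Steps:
O(G) = G²
W(E, S) = 2 + E³ (W(E, S) = 2 + E*E² = 2 + E³)
W(n(-2), 4) - 3*20 = (2 + (-2)³) - 3*20 = (2 - 8) - 60 = -6 - 60 = -66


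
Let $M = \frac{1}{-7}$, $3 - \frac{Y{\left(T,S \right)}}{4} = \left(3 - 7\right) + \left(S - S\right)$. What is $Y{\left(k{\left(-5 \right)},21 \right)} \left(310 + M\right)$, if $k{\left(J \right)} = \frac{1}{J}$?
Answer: $8676$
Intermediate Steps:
$Y{\left(T,S \right)} = 28$ ($Y{\left(T,S \right)} = 12 - 4 \left(\left(3 - 7\right) + \left(S - S\right)\right) = 12 - 4 \left(-4 + 0\right) = 12 - -16 = 12 + 16 = 28$)
$M = - \frac{1}{7} \approx -0.14286$
$Y{\left(k{\left(-5 \right)},21 \right)} \left(310 + M\right) = 28 \left(310 - \frac{1}{7}\right) = 28 \cdot \frac{2169}{7} = 8676$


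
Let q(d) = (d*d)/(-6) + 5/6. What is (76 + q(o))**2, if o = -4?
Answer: 198025/36 ≈ 5500.7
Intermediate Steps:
q(d) = 5/6 - d**2/6 (q(d) = d**2*(-1/6) + 5*(1/6) = -d**2/6 + 5/6 = 5/6 - d**2/6)
(76 + q(o))**2 = (76 + (5/6 - 1/6*(-4)**2))**2 = (76 + (5/6 - 1/6*16))**2 = (76 + (5/6 - 8/3))**2 = (76 - 11/6)**2 = (445/6)**2 = 198025/36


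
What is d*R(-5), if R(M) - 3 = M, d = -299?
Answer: 598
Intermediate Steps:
R(M) = 3 + M
d*R(-5) = -299*(3 - 5) = -299*(-2) = 598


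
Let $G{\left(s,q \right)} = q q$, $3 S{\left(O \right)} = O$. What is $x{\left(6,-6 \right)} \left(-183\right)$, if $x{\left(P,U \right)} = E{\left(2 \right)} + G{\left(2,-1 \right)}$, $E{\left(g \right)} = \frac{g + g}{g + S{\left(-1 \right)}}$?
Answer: $- \frac{3111}{5} \approx -622.2$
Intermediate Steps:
$S{\left(O \right)} = \frac{O}{3}$
$G{\left(s,q \right)} = q^{2}$
$E{\left(g \right)} = \frac{2 g}{- \frac{1}{3} + g}$ ($E{\left(g \right)} = \frac{g + g}{g + \frac{1}{3} \left(-1\right)} = \frac{2 g}{g - \frac{1}{3}} = \frac{2 g}{- \frac{1}{3} + g}$)
$x{\left(P,U \right)} = \frac{17}{5}$ ($x{\left(P,U \right)} = 6 \cdot 2 \frac{1}{-1 + 3 \cdot 2} + \left(-1\right)^{2} = 6 \cdot 2 \frac{1}{-1 + 6} + 1 = 6 \cdot 2 \cdot \frac{1}{5} + 1 = \frac{12}{5} + 1 = \frac{17}{5}$)
$x{\left(6,-6 \right)} \left(-183\right) = \frac{17}{5} \left(-183\right) = - \frac{3111}{5}$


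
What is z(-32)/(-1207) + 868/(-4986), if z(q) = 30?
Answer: -598628/3009051 ≈ -0.19894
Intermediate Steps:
z(-32)/(-1207) + 868/(-4986) = 30/(-1207) + 868/(-4986) = 30*(-1/1207) + 868*(-1/4986) = -30/1207 - 434/2493 = -598628/3009051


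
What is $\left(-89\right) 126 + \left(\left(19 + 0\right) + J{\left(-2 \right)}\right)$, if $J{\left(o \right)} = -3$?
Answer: $-11198$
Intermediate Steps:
$\left(-89\right) 126 + \left(\left(19 + 0\right) + J{\left(-2 \right)}\right) = \left(-89\right) 126 + \left(\left(19 + 0\right) - 3\right) = -11214 + \left(19 - 3\right) = -11214 + 16 = -11198$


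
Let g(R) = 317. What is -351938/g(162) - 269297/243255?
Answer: -85696045339/77111835 ≈ -1111.3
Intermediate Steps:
-351938/g(162) - 269297/243255 = -351938/317 - 269297/243255 = -85696045339/77111835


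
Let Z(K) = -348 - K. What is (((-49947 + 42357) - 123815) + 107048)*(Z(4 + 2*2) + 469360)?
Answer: -11423530428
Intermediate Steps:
(((-49947 + 42357) - 123815) + 107048)*(Z(4 + 2*2) + 469360) = (((-49947 + 42357) - 123815) + 107048)*((-348 - (4 + 2*2)) + 469360) = ((-7590 - 123815) + 107048)*((-348 - (4 + 4)) + 469360) = (-131405 + 107048)*((-348 - 1*8) + 469360) = -24357*((-348 - 8) + 469360) = -24357*(-356 + 469360) = -24357*469004 = -11423530428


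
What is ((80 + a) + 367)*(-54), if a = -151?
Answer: -15984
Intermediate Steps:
((80 + a) + 367)*(-54) = ((80 - 151) + 367)*(-54) = (-71 + 367)*(-54) = 296*(-54) = -15984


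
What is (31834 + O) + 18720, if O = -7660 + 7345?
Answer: 50239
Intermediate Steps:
O = -315
(31834 + O) + 18720 = (31834 - 315) + 18720 = 31519 + 18720 = 50239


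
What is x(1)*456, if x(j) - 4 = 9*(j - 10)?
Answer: -35112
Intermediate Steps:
x(j) = -86 + 9*j (x(j) = 4 + 9*(j - 10) = 4 + 9*(-10 + j) = 4 + (-90 + 9*j) = -86 + 9*j)
x(1)*456 = (-86 + 9*1)*456 = (-86 + 9)*456 = -77*456 = -35112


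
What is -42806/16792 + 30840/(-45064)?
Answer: -152929679/47294668 ≈ -3.2336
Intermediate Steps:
-42806/16792 + 30840/(-45064) = -42806*1/16792 + 30840*(-1/45064) = -21403/8396 - 3855/5633 = -152929679/47294668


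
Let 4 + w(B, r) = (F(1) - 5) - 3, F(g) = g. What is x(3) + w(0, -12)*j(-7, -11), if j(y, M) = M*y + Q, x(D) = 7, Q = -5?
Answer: -785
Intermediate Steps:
j(y, M) = -5 + M*y (j(y, M) = M*y - 5 = -5 + M*y)
w(B, r) = -11 (w(B, r) = -4 + ((1 - 5) - 3) = -4 + (-4 - 3) = -4 - 7 = -11)
x(3) + w(0, -12)*j(-7, -11) = 7 - 11*(-5 - 11*(-7)) = 7 - 11*(-5 + 77) = 7 - 11*72 = 7 - 792 = -785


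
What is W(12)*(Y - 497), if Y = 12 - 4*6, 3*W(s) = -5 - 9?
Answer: 7126/3 ≈ 2375.3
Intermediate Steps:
W(s) = -14/3 (W(s) = (-5 - 9)/3 = (⅓)*(-14) = -14/3)
Y = -12 (Y = 12 - 24 = -12)
W(12)*(Y - 497) = -14*(-12 - 497)/3 = -14/3*(-509) = 7126/3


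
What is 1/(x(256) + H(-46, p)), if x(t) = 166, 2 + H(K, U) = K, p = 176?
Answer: 1/118 ≈ 0.0084746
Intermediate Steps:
H(K, U) = -2 + K
1/(x(256) + H(-46, p)) = 1/(166 + (-2 - 46)) = 1/(166 - 48) = 1/118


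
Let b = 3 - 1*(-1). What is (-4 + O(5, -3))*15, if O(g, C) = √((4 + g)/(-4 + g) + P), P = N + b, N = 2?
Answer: -60 + 15*√15 ≈ -1.9053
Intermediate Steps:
b = 4 (b = 3 + 1 = 4)
P = 6 (P = 2 + 4 = 6)
O(g, C) = √(6 + (4 + g)/(-4 + g)) (O(g, C) = √((4 + g)/(-4 + g) + 6) = √(6 + (4 + g)/(-4 + g)))
(-4 + O(5, -3))*15 = (-4 + √((-20 + 7*5)/(-4 + 5)))*15 = (-4 + √((-20 + 35)/1))*15 = (-4 + √(1*15))*15 = (-4 + √15)*15 = -60 + 15*√15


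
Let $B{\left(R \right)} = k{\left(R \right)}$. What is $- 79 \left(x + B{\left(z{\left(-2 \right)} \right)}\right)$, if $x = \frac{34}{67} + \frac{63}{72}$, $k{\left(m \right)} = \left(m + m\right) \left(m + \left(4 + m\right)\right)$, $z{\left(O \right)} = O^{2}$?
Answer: $- \frac{4123563}{536} \approx -7693.2$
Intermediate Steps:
$k{\left(m \right)} = 2 m \left(4 + 2 m\right)$
$B{\left(R \right)} = 4 R \left(2 + R\right)$
$x = \frac{741}{536}$ ($x = 34 \cdot \frac{1}{67} + 63 \cdot \frac{1}{72} = \frac{34}{67} + \frac{7}{8} = \frac{741}{536} \approx 1.3825$)
$- 79 \left(x + B{\left(z{\left(-2 \right)} \right)}\right) = - 79 \left(\frac{741}{536} + 4 \left(-2\right)^{2} \left(2 + \left(-2\right)^{2}\right)\right) = - 79 \left(\frac{741}{536} + 4 \cdot 4 \left(2 + 4\right)\right) = - 79 \left(\frac{741}{536} + 4 \cdot 4 \cdot 6\right) = - 79 \left(\frac{741}{536} + 96\right) = \left(-79\right) \frac{52197}{536} = - \frac{4123563}{536}$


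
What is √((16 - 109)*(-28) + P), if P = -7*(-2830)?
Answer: √22414 ≈ 149.71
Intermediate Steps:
P = 19810
√((16 - 109)*(-28) + P) = √((16 - 109)*(-28) + 19810) = √(-93*(-28) + 19810) = √(2604 + 19810) = √22414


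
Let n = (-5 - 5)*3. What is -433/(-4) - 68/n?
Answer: 6631/60 ≈ 110.52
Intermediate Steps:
n = -30 (n = -10*3 = -30)
-433/(-4) - 68/n = -433/(-4) - 68/(-30) = -433*(-1/4) - 68*(-1/30) = 433/4 + 34/15 = 6631/60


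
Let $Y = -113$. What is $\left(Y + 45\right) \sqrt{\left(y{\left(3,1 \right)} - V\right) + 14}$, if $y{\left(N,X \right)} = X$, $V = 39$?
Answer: $- 136 i \sqrt{6} \approx - 333.13 i$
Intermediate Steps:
$\left(Y + 45\right) \sqrt{\left(y{\left(3,1 \right)} - V\right) + 14} = \left(-113 + 45\right) \sqrt{\left(1 - 39\right) + 14} = - 68 \sqrt{\left(1 - 39\right) + 14} = - 68 \sqrt{-38 + 14} = - 68 \sqrt{-24} = - 68 \cdot 2 i \sqrt{6} = - 136 i \sqrt{6}$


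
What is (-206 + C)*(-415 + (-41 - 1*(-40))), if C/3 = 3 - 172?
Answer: 296608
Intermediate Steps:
C = -507 (C = 3*(3 - 172) = 3*(-169) = -507)
(-206 + C)*(-415 + (-41 - 1*(-40))) = (-206 - 507)*(-415 + (-41 - 1*(-40))) = -713*(-415 + (-41 + 40)) = -713*(-415 - 1) = -713*(-416) = 296608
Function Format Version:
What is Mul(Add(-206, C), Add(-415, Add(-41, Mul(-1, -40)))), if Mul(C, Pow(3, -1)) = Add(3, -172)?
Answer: 296608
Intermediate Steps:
C = -507 (C = Mul(3, Add(3, -172)) = Mul(3, -169) = -507)
Mul(Add(-206, C), Add(-415, Add(-41, Mul(-1, -40)))) = Mul(Add(-206, -507), Add(-415, Add(-41, Mul(-1, -40)))) = Mul(-713, Add(-415, Add(-41, 40))) = Mul(-713, Add(-415, -1)) = Mul(-713, -416) = 296608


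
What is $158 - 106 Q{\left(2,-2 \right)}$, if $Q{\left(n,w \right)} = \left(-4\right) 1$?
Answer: $582$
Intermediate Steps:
$Q{\left(n,w \right)} = -4$
$158 - 106 Q{\left(2,-2 \right)} = 158 - -424 = 158 + 424 = 582$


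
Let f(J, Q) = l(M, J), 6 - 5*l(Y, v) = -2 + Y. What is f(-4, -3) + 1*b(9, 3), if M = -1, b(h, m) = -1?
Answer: 4/5 ≈ 0.80000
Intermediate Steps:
l(Y, v) = 8/5 - Y/5 (l(Y, v) = 6/5 - (-2 + Y)/5 = 6/5 + (2/5 - Y/5) = 8/5 - Y/5)
f(J, Q) = 9/5 (f(J, Q) = 8/5 - 1/5*(-1) = 8/5 + 1/5 = 9/5)
f(-4, -3) + 1*b(9, 3) = 9/5 + 1*(-1) = 9/5 - 1 = 4/5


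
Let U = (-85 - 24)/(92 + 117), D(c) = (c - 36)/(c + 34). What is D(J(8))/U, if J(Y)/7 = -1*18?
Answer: -16929/5014 ≈ -3.3763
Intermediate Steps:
J(Y) = -126 (J(Y) = 7*(-1*18) = 7*(-18) = -126)
D(c) = (-36 + c)/(34 + c)
U = -109/209 ≈ -0.52153
D(J(8))/U = ((-36 - 126)/(34 - 126))/(-109/209) = (-162/(-92))*(-209/109) = -1/92*(-162)*(-209/109) = (81/46)*(-209/109) = -16929/5014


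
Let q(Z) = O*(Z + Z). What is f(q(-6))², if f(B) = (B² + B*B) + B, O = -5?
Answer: 52707600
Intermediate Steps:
q(Z) = -10*Z (q(Z) = -5*(Z + Z) = -10*Z)
f(B) = B + 2*B² (f(B) = (B² + B²) + B = 2*B² + B = B + 2*B²)
f(q(-6))² = ((-10*(-6))*(1 + 2*(-10*(-6))))² = (60*(1 + 2*60))² = (60*(1 + 120))² = (60*121)² = 7260² = 52707600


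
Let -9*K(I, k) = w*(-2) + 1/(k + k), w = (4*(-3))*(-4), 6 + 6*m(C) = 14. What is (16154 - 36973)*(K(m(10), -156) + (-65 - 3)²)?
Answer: -270941484755/2808 ≈ -9.6489e+7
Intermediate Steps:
m(C) = 4/3 (m(C) = -1 + (⅙)*14 = -1 + 7/3 = 4/3)
w = 48 (w = -12*(-4) = 48)
K(I, k) = 32/3 - 1/(18*k) (K(I, k) = -(48*(-2) + 1/(k + k))/9 = -(-96 + 1/(2*k))/9 = 32/3 - 1/(18*k))
(16154 - 36973)*(K(m(10), -156) + (-65 - 3)²) = (16154 - 36973)*((1/18)*(-1 + 192*(-156))/(-156) + (-65 - 3)²) = -20819*((1/18)*(-1/156)*(-1 - 29952) + (-68)²) = -20819*((1/18)*(-1/156)*(-29953) + 4624) = -20819*(29953/2808 + 4624) = -20819*13014145/2808 = -270941484755/2808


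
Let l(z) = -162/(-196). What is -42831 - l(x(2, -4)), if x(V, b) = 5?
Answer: -4197519/98 ≈ -42832.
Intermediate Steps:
l(z) = 81/98 (l(z) = -162*(-1/196) = 81/98)
-42831 - l(x(2, -4)) = -42831 - 1*81/98 = -42831 - 81/98 = -4197519/98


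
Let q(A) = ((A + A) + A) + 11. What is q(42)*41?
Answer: 5617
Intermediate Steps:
q(A) = 11 + 3*A (q(A) = (2*A + A) + 11 = 3*A + 11 = 11 + 3*A)
q(42)*41 = (11 + 3*42)*41 = (11 + 126)*41 = 137*41 = 5617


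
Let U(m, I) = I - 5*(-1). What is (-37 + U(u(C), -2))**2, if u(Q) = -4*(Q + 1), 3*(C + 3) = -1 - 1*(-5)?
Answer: 1156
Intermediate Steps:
C = -5/3 (C = -3 + (-1 - 1*(-5))/3 = -3 + (-1 + 5)/3 = -3 + (1/3)*4 = -3 + 4/3 = -5/3 ≈ -1.6667)
u(Q) = -4 - 4*Q (u(Q) = -4*(1 + Q) = -4 - 4*Q)
U(m, I) = 5 + I (U(m, I) = I + 5 = 5 + I)
(-37 + U(u(C), -2))**2 = (-37 + (5 - 2))**2 = (-37 + 3)**2 = (-34)**2 = 1156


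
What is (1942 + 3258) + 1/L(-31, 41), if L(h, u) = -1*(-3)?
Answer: 15601/3 ≈ 5200.3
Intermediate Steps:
L(h, u) = 3
(1942 + 3258) + 1/L(-31, 41) = (1942 + 3258) + 1/3 = 5200 + ⅓ = 15601/3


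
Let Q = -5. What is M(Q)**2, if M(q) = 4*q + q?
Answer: 625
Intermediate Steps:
M(q) = 5*q
M(Q)**2 = (5*(-5))**2 = (-25)**2 = 625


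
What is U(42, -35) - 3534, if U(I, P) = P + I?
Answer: -3527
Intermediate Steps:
U(I, P) = I + P
U(42, -35) - 3534 = (42 - 35) - 3534 = 7 - 3534 = -3527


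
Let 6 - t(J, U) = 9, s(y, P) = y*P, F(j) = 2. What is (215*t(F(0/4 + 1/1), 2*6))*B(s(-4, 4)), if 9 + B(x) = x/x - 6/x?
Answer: 39345/8 ≈ 4918.1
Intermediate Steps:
s(y, P) = P*y
t(J, U) = -3 (t(J, U) = 6 - 1*9 = 6 - 9 = -3)
B(x) = -8 - 6/x (B(x) = -9 + (x/x - 6/x) = -9 + (1 - 6/x) = -8 - 6/x)
(215*t(F(0/4 + 1/1), 2*6))*B(s(-4, 4)) = (215*(-3))*(-8 - 6/(4*(-4))) = -645*(-8 - 6/(-16)) = -645*(-8 - 6*(-1/16)) = -645*(-8 + 3/8) = -645*(-61/8) = 39345/8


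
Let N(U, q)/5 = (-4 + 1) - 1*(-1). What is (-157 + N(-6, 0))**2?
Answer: 27889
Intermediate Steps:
N(U, q) = -10 (N(U, q) = 5*((-4 + 1) - 1*(-1)) = 5*(-3 + 1) = 5*(-2) = -10)
(-157 + N(-6, 0))**2 = (-157 - 10)**2 = (-167)**2 = 27889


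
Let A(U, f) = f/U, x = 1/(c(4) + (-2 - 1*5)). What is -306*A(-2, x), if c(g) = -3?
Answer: -153/10 ≈ -15.300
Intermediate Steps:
x = -⅒ (x = 1/(-3 + (-2 - 1*5)) = 1/(-3 + (-2 - 5)) = 1/(-3 - 7) = 1/(-10) = -⅒ ≈ -0.10000)
-306*A(-2, x) = -(-153)/(5*(-2)) = -(-153)*(-1)/(5*2) = -306*1/20 = -153/10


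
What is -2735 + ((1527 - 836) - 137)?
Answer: -2181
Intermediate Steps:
-2735 + ((1527 - 836) - 137) = -2735 + (691 - 137) = -2735 + 554 = -2181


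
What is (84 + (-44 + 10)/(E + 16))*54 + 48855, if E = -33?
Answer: 53499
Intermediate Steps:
(84 + (-44 + 10)/(E + 16))*54 + 48855 = (84 + (-44 + 10)/(-33 + 16))*54 + 48855 = (84 - 34/(-17))*54 + 48855 = (84 - 34*(-1/17))*54 + 48855 = (84 + 2)*54 + 48855 = 86*54 + 48855 = 4644 + 48855 = 53499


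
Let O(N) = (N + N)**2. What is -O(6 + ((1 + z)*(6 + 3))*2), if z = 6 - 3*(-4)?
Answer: -484416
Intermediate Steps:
z = 18 (z = 6 + 12 = 18)
O(N) = 4*N**2 (O(N) = (2*N)**2 = 4*N**2)
-O(6 + ((1 + z)*(6 + 3))*2) = -4*(6 + ((1 + 18)*(6 + 3))*2)**2 = -4*(6 + (19*9)*2)**2 = -4*(6 + 171*2)**2 = -4*(6 + 342)**2 = -4*348**2 = -4*121104 = -1*484416 = -484416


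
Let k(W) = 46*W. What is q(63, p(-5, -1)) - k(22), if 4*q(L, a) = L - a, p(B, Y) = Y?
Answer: -996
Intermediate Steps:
q(L, a) = -a/4 + L/4 (q(L, a) = (L - a)/4 = -a/4 + L/4)
q(63, p(-5, -1)) - k(22) = (-1/4*(-1) + (1/4)*63) - 46*22 = (1/4 + 63/4) - 1*1012 = 16 - 1012 = -996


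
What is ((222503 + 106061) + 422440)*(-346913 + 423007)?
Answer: 57146898376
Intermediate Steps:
((222503 + 106061) + 422440)*(-346913 + 423007) = (328564 + 422440)*76094 = 751004*76094 = 57146898376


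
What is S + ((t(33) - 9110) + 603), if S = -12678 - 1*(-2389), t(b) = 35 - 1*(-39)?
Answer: -18722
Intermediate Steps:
t(b) = 74 (t(b) = 35 + 39 = 74)
S = -10289 (S = -12678 + 2389 = -10289)
S + ((t(33) - 9110) + 603) = -10289 + ((74 - 9110) + 603) = -10289 + (-9036 + 603) = -10289 - 8433 = -18722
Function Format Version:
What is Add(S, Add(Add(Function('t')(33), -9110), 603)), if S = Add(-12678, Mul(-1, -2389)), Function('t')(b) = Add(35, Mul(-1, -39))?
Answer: -18722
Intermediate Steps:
Function('t')(b) = 74 (Function('t')(b) = Add(35, 39) = 74)
S = -10289 (S = Add(-12678, 2389) = -10289)
Add(S, Add(Add(Function('t')(33), -9110), 603)) = Add(-10289, Add(Add(74, -9110), 603)) = Add(-10289, Add(-9036, 603)) = Add(-10289, -8433) = -18722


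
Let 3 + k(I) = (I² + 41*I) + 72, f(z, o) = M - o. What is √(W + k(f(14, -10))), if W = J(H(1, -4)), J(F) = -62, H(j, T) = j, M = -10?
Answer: √7 ≈ 2.6458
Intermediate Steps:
f(z, o) = -10 - o
k(I) = 69 + I² + 41*I (k(I) = -3 + ((I² + 41*I) + 72) = -3 + (72 + I² + 41*I) = 69 + I² + 41*I)
W = -62
√(W + k(f(14, -10))) = √(-62 + (69 + (-10 - 1*(-10))² + 41*(-10 - 1*(-10)))) = √(-62 + (69 + (-10 + 10)² + 41*(-10 + 10))) = √(-62 + (69 + 0² + 41*0)) = √(-62 + (69 + 0 + 0)) = √(-62 + 69) = √7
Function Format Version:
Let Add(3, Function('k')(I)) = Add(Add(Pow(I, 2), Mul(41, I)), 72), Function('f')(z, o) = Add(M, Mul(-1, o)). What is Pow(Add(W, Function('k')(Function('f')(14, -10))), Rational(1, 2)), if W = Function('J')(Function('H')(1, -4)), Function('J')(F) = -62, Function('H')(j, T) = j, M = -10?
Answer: Pow(7, Rational(1, 2)) ≈ 2.6458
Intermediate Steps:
Function('f')(z, o) = Add(-10, Mul(-1, o))
Function('k')(I) = Add(69, Pow(I, 2), Mul(41, I)) (Function('k')(I) = Add(-3, Add(Add(Pow(I, 2), Mul(41, I)), 72)) = Add(-3, Add(72, Pow(I, 2), Mul(41, I))) = Add(69, Pow(I, 2), Mul(41, I)))
W = -62
Pow(Add(W, Function('k')(Function('f')(14, -10))), Rational(1, 2)) = Pow(Add(-62, Add(69, Pow(Add(-10, Mul(-1, -10)), 2), Mul(41, Add(-10, Mul(-1, -10))))), Rational(1, 2)) = Pow(Add(-62, Add(69, Pow(Add(-10, 10), 2), Mul(41, Add(-10, 10)))), Rational(1, 2)) = Pow(Add(-62, Add(69, Pow(0, 2), Mul(41, 0))), Rational(1, 2)) = Pow(Add(-62, Add(69, 0, 0)), Rational(1, 2)) = Pow(Add(-62, 69), Rational(1, 2)) = Pow(7, Rational(1, 2))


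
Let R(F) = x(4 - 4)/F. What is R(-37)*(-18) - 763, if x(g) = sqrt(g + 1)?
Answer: -28213/37 ≈ -762.51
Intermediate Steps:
x(g) = sqrt(1 + g)
R(F) = 1/F (R(F) = sqrt(1 + (4 - 4))/F = sqrt(1 + 0)/F = sqrt(1)/F = 1/F)
R(-37)*(-18) - 763 = -18/(-37) - 763 = -1/37*(-18) - 763 = 18/37 - 763 = -28213/37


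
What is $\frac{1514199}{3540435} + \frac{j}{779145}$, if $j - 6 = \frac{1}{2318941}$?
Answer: $\frac{36478544239898000}{85291028062459581} \approx 0.42769$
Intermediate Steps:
$j = \frac{13913647}{2318941}$ ($j = 6 + \frac{1}{2318941} = \frac{13913647}{2318941} \approx 6.0$)
$\frac{1514199}{3540435} + \frac{j}{779145} = \frac{1514199}{3540435} + \frac{13913647}{2318941 \cdot 779145} = 1514199 \cdot \frac{1}{3540435} + \frac{13913647}{2318941} \cdot \frac{1}{779145} = \frac{504733}{1180145} + \frac{13913647}{1806791285445} = \frac{36478544239898000}{85291028062459581}$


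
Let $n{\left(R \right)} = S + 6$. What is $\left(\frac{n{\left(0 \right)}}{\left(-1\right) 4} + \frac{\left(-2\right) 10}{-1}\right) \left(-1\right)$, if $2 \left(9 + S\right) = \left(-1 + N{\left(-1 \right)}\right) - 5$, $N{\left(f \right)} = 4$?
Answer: $-21$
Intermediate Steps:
$S = -10$ ($S = -9 + \frac{\left(-1 + 4\right) - 5}{2} = -9 + \frac{3 - 5}{2} = -9 + \frac{1}{2} \left(-2\right) = -9 - 1 = -10$)
$n{\left(R \right)} = -4$ ($n{\left(R \right)} = -10 + 6 = -4$)
$\left(\frac{n{\left(0 \right)}}{\left(-1\right) 4} + \frac{\left(-2\right) 10}{-1}\right) \left(-1\right) = \left(- \frac{4}{\left(-1\right) 4} + \frac{\left(-2\right) 10}{-1}\right) \left(-1\right) = \left(- \frac{4}{-4} - -20\right) \left(-1\right) = \left(\left(-4\right) \left(- \frac{1}{4}\right) + 20\right) \left(-1\right) = \left(1 + 20\right) \left(-1\right) = 21 \left(-1\right) = -21$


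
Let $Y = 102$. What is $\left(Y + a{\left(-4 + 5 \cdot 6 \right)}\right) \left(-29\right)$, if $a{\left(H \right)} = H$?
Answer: $-3712$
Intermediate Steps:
$\left(Y + a{\left(-4 + 5 \cdot 6 \right)}\right) \left(-29\right) = \left(102 + \left(-4 + 5 \cdot 6\right)\right) \left(-29\right) = \left(102 + \left(-4 + 30\right)\right) \left(-29\right) = \left(102 + 26\right) \left(-29\right) = 128 \left(-29\right) = -3712$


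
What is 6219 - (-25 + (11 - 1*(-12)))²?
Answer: 6215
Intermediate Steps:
6219 - (-25 + (11 - 1*(-12)))² = 6219 - (-25 + (11 + 12))² = 6219 - (-25 + 23)² = 6219 - 1*(-2)² = 6219 - 1*4 = 6219 - 4 = 6215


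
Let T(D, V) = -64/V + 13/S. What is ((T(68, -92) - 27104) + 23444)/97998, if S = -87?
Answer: -7322567/196093998 ≈ -0.037342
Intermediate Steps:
T(D, V) = -13/87 - 64/V (T(D, V) = -64/V + 13/(-87) = -64/V + 13*(-1/87) = -64/V - 13/87 = -13/87 - 64/V)
((T(68, -92) - 27104) + 23444)/97998 = (((-13/87 - 64/(-92)) - 27104) + 23444)/97998 = (((-13/87 - 64*(-1/92)) - 27104) + 23444)*(1/97998) = (((-13/87 + 16/23) - 27104) + 23444)*(1/97998) = ((1093/2001 - 27104) + 23444)*(1/97998) = (-54234011/2001 + 23444)*(1/97998) = -7322567/2001*1/97998 = -7322567/196093998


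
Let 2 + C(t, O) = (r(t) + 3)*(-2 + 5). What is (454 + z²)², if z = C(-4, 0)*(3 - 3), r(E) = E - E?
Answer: 206116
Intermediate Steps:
r(E) = 0
C(t, O) = 7 (C(t, O) = -2 + (0 + 3)*(-2 + 5) = -2 + 3*3 = -2 + 9 = 7)
z = 0 (z = 7*(3 - 3) = 7*0 = 0)
(454 + z²)² = (454 + 0²)² = (454 + 0)² = 454² = 206116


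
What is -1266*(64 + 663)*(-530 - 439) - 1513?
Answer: 891848645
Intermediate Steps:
-1266*(64 + 663)*(-530 - 439) - 1513 = -920382*(-969) - 1513 = -1266*(-704463) - 1513 = 891850158 - 1513 = 891848645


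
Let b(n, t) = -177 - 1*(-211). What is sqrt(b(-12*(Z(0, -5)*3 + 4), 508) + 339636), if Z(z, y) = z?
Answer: sqrt(339670) ≈ 582.81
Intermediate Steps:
b(n, t) = 34 (b(n, t) = -177 + 211 = 34)
sqrt(b(-12*(Z(0, -5)*3 + 4), 508) + 339636) = sqrt(34 + 339636) = sqrt(339670)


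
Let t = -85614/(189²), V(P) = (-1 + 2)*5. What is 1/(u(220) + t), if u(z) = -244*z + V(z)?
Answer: -11907/639136763 ≈ -1.8630e-5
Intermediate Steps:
V(P) = 5 (V(P) = 1*5 = 5)
u(z) = 5 - 244*z (u(z) = -244*z + 5 = 5 - 244*z)
t = -28538/11907 (t = -85614/35721 = -85614*1/35721 = -28538/11907 ≈ -2.3967)
1/(u(220) + t) = 1/((5 - 244*220) - 28538/11907) = 1/((5 - 53680) - 28538/11907) = 1/(-53675 - 28538/11907) = 1/(-639136763/11907) = -11907/639136763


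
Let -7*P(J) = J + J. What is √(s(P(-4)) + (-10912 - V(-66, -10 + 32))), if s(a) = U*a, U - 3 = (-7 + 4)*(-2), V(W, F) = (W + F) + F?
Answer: 3*I*√59234/7 ≈ 104.31*I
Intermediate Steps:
P(J) = -2*J/7 (P(J) = -(J + J)/7 = -2*J/7)
V(W, F) = W + 2*F (V(W, F) = (F + W) + F = W + 2*F)
U = 9 (U = 3 + (-7 + 4)*(-2) = 3 - 3*(-2) = 3 + 6 = 9)
s(a) = 9*a
√(s(P(-4)) + (-10912 - V(-66, -10 + 32))) = √(9*(-2/7*(-4)) + (-10912 - (-66 + 2*(-10 + 32)))) = √(9*(8/7) + (-10912 - (-66 + 2*22))) = √(72/7 + (-10912 - (-66 + 44))) = √(72/7 + (-10912 - 1*(-22))) = √(72/7 + (-10912 + 22)) = √(72/7 - 10890) = √(-76158/7) = 3*I*√59234/7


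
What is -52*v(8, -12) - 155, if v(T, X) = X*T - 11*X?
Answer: -2027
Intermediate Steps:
v(T, X) = -11*X + T*X (v(T, X) = T*X - 11*X = -11*X + T*X)
-52*v(8, -12) - 155 = -(-624)*(-11 + 8) - 155 = -(-624)*(-3) - 155 = -52*36 - 155 = -1872 - 155 = -2027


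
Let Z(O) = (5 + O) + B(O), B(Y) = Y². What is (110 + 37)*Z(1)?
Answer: 1029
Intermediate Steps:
Z(O) = 5 + O + O² (Z(O) = (5 + O) + O² = 5 + O + O²)
(110 + 37)*Z(1) = (110 + 37)*(5 + 1 + 1²) = 147*(5 + 1 + 1) = 147*7 = 1029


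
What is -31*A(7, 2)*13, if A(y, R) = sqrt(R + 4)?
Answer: -403*sqrt(6) ≈ -987.14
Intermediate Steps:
A(y, R) = sqrt(4 + R)
-31*A(7, 2)*13 = -31*sqrt(4 + 2)*13 = -31*sqrt(6)*13 = -403*sqrt(6)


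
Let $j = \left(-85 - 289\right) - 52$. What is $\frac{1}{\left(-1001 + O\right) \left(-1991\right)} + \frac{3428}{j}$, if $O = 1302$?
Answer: $- \frac{1027184987}{127648983} \approx -8.047$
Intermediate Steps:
$j = -426$ ($j = -374 - 52 = -426$)
$\frac{1}{\left(-1001 + O\right) \left(-1991\right)} + \frac{3428}{j} = \frac{1}{\left(-1001 + 1302\right) \left(-1991\right)} + \frac{3428}{-426} = \frac{1}{301} \left(- \frac{1}{1991}\right) + 3428 \left(- \frac{1}{426}\right) = \frac{1}{301} \left(- \frac{1}{1991}\right) - \frac{1714}{213} = - \frac{1}{599291} - \frac{1714}{213} = - \frac{1027184987}{127648983}$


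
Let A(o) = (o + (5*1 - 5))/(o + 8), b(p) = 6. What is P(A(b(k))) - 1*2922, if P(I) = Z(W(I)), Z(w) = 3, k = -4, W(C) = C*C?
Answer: -2919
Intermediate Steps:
W(C) = C²
A(o) = o/(8 + o) (A(o) = (o + (5 - 5))/(8 + o) = (o + 0)/(8 + o) = o/(8 + o))
P(I) = 3
P(A(b(k))) - 1*2922 = 3 - 1*2922 = 3 - 2922 = -2919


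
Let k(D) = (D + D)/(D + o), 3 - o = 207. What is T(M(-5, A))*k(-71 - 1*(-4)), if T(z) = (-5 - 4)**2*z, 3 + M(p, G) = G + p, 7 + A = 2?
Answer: -141102/271 ≈ -520.67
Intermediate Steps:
o = -204 (o = 3 - 1*207 = 3 - 207 = -204)
A = -5 (A = -7 + 2 = -5)
k(D) = 2*D/(-204 + D) (k(D) = (D + D)/(D - 204) = (2*D)/(-204 + D) = 2*D/(-204 + D))
M(p, G) = -3 + G + p (M(p, G) = -3 + (G + p) = -3 + G + p)
T(z) = 81*z (T(z) = (-9)**2*z = 81*z)
T(M(-5, A))*k(-71 - 1*(-4)) = (81*(-3 - 5 - 5))*(2*(-71 - 1*(-4))/(-204 + (-71 - 1*(-4)))) = (81*(-13))*(2*(-71 + 4)/(-204 + (-71 + 4))) = -2106*(-67)/(-204 - 67) = -2106*(-67)/(-271) = -2106*(-67)*(-1)/271 = -1053*134/271 = -141102/271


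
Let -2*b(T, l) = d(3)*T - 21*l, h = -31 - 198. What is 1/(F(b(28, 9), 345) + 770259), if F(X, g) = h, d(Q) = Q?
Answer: 1/770030 ≈ 1.2987e-6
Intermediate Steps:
h = -229
b(T, l) = -3*T/2 + 21*l/2 (b(T, l) = -(3*T - 21*l)/2 = -(-21*l + 3*T)/2 = -3*T/2 + 21*l/2)
F(X, g) = -229
1/(F(b(28, 9), 345) + 770259) = 1/(-229 + 770259) = 1/770030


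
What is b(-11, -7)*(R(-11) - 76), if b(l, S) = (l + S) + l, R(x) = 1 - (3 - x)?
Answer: 2581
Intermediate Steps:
R(x) = -2 + x (R(x) = 1 + (-3 + x) = -2 + x)
b(l, S) = S + 2*l (b(l, S) = (S + l) + l = S + 2*l)
b(-11, -7)*(R(-11) - 76) = (-7 + 2*(-11))*((-2 - 11) - 76) = (-7 - 22)*(-13 - 76) = -29*(-89) = 2581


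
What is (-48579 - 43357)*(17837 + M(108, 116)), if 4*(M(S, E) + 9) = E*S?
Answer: -1926978560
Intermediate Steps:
M(S, E) = -9 + E*S/4 (M(S, E) = -9 + (E*S)/4 = -9 + E*S/4)
(-48579 - 43357)*(17837 + M(108, 116)) = (-48579 - 43357)*(17837 + (-9 + (1/4)*116*108)) = -91936*(17837 + (-9 + 3132)) = -91936*(17837 + 3123) = -91936*20960 = -1926978560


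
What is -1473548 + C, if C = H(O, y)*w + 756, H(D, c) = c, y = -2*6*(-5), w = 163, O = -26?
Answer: -1463012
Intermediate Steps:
y = 60 (y = -12*(-5) = 60)
C = 10536 (C = 60*163 + 756 = 9780 + 756 = 10536)
-1473548 + C = -1473548 + 10536 = -1463012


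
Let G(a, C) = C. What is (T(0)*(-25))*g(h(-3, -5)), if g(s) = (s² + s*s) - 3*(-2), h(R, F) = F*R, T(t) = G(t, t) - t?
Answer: 0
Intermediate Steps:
T(t) = 0 (T(t) = t - t = 0)
g(s) = 6 + 2*s² (g(s) = (s² + s²) + 6 = 2*s² + 6 = 6 + 2*s²)
(T(0)*(-25))*g(h(-3, -5)) = (0*(-25))*(6 + 2*(-5*(-3))²) = 0*(6 + 2*15²) = 0*(6 + 2*225) = 0*(6 + 450) = 0*456 = 0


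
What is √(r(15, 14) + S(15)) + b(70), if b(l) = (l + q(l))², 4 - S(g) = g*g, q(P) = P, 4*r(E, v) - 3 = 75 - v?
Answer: 19600 + I*√205 ≈ 19600.0 + 14.318*I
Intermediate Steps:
r(E, v) = 39/2 - v/4 (r(E, v) = ¾ + (75 - v)/4 = ¾ + (75/4 - v/4) = 39/2 - v/4)
S(g) = 4 - g² (S(g) = 4 - g*g = 4 - g²)
b(l) = 4*l² (b(l) = (l + l)² = (2*l)² = 4*l²)
√(r(15, 14) + S(15)) + b(70) = √((39/2 - ¼*14) + (4 - 1*15²)) + 4*70² = √((39/2 - 7/2) + (4 - 1*225)) + 4*4900 = √(16 + (4 - 225)) + 19600 = √(16 - 221) + 19600 = √(-205) + 19600 = I*√205 + 19600 = 19600 + I*√205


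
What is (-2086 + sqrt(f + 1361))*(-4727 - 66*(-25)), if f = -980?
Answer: 6418622 - 3077*sqrt(381) ≈ 6.3586e+6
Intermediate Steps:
(-2086 + sqrt(f + 1361))*(-4727 - 66*(-25)) = (-2086 + sqrt(-980 + 1361))*(-4727 - 66*(-25)) = (-2086 + sqrt(381))*(-4727 + 1650) = (-2086 + sqrt(381))*(-3077) = 6418622 - 3077*sqrt(381)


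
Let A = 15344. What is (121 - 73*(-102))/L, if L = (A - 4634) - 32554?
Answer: -7567/21844 ≈ -0.34641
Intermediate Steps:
L = -21844 (L = (15344 - 4634) - 32554 = 10710 - 32554 = -21844)
(121 - 73*(-102))/L = (121 - 73*(-102))/(-21844) = (121 + 7446)*(-1/21844) = 7567*(-1/21844) = -7567/21844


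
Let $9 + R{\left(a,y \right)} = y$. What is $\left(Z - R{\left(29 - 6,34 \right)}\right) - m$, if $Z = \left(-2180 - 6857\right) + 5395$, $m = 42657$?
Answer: $-46324$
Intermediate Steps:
$R{\left(a,y \right)} = -9 + y$
$Z = -3642$ ($Z = -9037 + 5395 = -3642$)
$\left(Z - R{\left(29 - 6,34 \right)}\right) - m = \left(-3642 - \left(-9 + 34\right)\right) - 42657 = \left(-3642 - 25\right) - 42657 = -3667 - 42657 = -46324$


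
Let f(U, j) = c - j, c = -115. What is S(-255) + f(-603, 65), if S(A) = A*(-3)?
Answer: 585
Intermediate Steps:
S(A) = -3*A
f(U, j) = -115 - j
S(-255) + f(-603, 65) = -3*(-255) + (-115 - 1*65) = 765 + (-115 - 65) = 765 - 180 = 585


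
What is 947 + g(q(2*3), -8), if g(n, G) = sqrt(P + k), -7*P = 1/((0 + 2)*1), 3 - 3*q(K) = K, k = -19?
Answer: 947 + I*sqrt(3738)/14 ≈ 947.0 + 4.3671*I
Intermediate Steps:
q(K) = 1 - K/3
P = -1/14 (P = -1/(7*(0 + 2)) = -1/(7*(2*1)) = -1/7/2 = -1/7*1/2 = -1/14 ≈ -0.071429)
g(n, G) = I*sqrt(3738)/14 (g(n, G) = sqrt(-1/14 - 19) = sqrt(-267/14) = I*sqrt(3738)/14)
947 + g(q(2*3), -8) = 947 + I*sqrt(3738)/14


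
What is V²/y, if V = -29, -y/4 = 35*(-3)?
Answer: 841/420 ≈ 2.0024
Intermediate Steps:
y = 420 (y = -140*(-3) = -4*(-105) = 420)
V²/y = (-29)²/420 = 841*(1/420) = 841/420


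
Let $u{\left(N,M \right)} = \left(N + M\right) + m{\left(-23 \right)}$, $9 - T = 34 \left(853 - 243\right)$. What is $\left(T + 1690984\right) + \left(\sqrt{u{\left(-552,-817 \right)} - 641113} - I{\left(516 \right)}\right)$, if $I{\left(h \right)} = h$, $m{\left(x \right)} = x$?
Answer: $1669737 + i \sqrt{642505} \approx 1.6697 \cdot 10^{6} + 801.56 i$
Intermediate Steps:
$T = -20731$ ($T = 9 - 34 \left(853 - 243\right) = 9 - 34 \cdot 610 = 9 - 20740 = -20731$)
$u{\left(N,M \right)} = -23 + M + N$ ($u{\left(N,M \right)} = \left(N + M\right) - 23 = \left(M + N\right) - 23 = -23 + M + N$)
$\left(T + 1690984\right) + \left(\sqrt{u{\left(-552,-817 \right)} - 641113} - I{\left(516 \right)}\right) = \left(-20731 + 1690984\right) + \left(\sqrt{\left(-23 - 817 - 552\right) - 641113} - 516\right) = 1670253 - \left(516 - \sqrt{-1392 - 641113}\right) = 1670253 - \left(516 - \sqrt{-642505}\right) = 1670253 - \left(516 - i \sqrt{642505}\right) = 1669737 + i \sqrt{642505}$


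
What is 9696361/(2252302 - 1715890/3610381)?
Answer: 35007557523541/8131666631172 ≈ 4.3051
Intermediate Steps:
9696361/(2252302 - 1715890/3610381) = 9696361/(8131666631172/3610381) = 9696361*(3610381/8131666631172) = 35007557523541/8131666631172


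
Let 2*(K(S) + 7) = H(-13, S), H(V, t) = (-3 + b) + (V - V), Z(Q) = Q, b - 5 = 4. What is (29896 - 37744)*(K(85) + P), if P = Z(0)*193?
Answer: 31392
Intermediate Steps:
b = 9 (b = 5 + 4 = 9)
H(V, t) = 6 (H(V, t) = (-3 + 9) + (V - V) = 6 + 0 = 6)
K(S) = -4 (K(S) = -7 + (½)*6 = -7 + 3 = -4)
P = 0 (P = 0*193 = 0)
(29896 - 37744)*(K(85) + P) = (29896 - 37744)*(-4 + 0) = -7848*(-4) = 31392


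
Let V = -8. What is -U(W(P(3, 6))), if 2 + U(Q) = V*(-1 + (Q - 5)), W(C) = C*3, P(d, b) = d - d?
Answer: -46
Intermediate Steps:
P(d, b) = 0
W(C) = 3*C
U(Q) = 46 - 8*Q (U(Q) = -2 - 8*(-1 + (Q - 5)) = -2 - 8*(-1 + (-5 + Q)) = -2 - 8*(-6 + Q) = -2 + (48 - 8*Q) = 46 - 8*Q)
-U(W(P(3, 6))) = -(46 - 24*0) = -(46 - 8*0) = -(46 + 0) = -1*46 = -46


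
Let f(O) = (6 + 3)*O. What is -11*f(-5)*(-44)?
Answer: -21780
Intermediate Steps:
f(O) = 9*O
-11*f(-5)*(-44) = -99*(-5)*(-44) = -11*(-45)*(-44) = 495*(-44) = -21780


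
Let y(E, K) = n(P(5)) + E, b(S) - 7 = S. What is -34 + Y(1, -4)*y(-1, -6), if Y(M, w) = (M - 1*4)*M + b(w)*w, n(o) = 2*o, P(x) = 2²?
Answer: -139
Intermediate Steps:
b(S) = 7 + S
P(x) = 4
Y(M, w) = M*(-4 + M) + w*(7 + w) (Y(M, w) = (M - 1*4)*M + (7 + w)*w = (M - 4)*M + w*(7 + w) = (-4 + M)*M + w*(7 + w) = M*(-4 + M) + w*(7 + w))
y(E, K) = 8 + E (y(E, K) = 2*4 + E = 8 + E)
-34 + Y(1, -4)*y(-1, -6) = -34 + (1² - 4*1 - 4*(7 - 4))*(8 - 1) = -34 + (1 - 4 - 4*3)*7 = -34 + (1 - 4 - 12)*7 = -34 - 15*7 = -34 - 105 = -139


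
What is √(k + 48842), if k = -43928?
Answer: 3*√546 ≈ 70.100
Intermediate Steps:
√(k + 48842) = √(-43928 + 48842) = √4914 = 3*√546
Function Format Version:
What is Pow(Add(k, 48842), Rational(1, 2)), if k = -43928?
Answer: Mul(3, Pow(546, Rational(1, 2))) ≈ 70.100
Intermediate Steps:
Pow(Add(k, 48842), Rational(1, 2)) = Pow(Add(-43928, 48842), Rational(1, 2)) = Pow(4914, Rational(1, 2)) = Mul(3, Pow(546, Rational(1, 2)))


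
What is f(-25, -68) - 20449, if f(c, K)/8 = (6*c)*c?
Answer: 9551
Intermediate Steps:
f(c, K) = 48*c² (f(c, K) = 8*((6*c)*c) = 8*(6*c²) = 48*c²)
f(-25, -68) - 20449 = 48*(-25)² - 20449 = 48*625 - 20449 = 30000 - 20449 = 9551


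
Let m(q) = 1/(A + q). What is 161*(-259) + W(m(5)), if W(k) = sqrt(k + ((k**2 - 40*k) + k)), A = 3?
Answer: -41699 + I*sqrt(303)/8 ≈ -41699.0 + 2.1759*I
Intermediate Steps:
m(q) = 1/(3 + q)
W(k) = sqrt(k**2 - 38*k) (W(k) = sqrt(k + (k**2 - 39*k)) = sqrt(k**2 - 38*k))
161*(-259) + W(m(5)) = 161*(-259) + sqrt((-38 + 1/(3 + 5))/(3 + 5)) = -41699 + sqrt((-38 + 1/8)/8) = -41699 + sqrt((1/8)*(-303/8)) = -41699 + sqrt(-303/64) = -41699 + I*sqrt(303)/8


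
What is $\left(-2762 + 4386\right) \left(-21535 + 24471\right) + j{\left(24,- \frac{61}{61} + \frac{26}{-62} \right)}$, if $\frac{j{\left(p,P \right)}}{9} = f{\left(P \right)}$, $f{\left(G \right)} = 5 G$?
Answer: $\frac{147808004}{31} \approx 4.768 \cdot 10^{6}$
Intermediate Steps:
$j{\left(p,P \right)} = 45 P$ ($j{\left(p,P \right)} = 9 \cdot 5 P = 45 P$)
$\left(-2762 + 4386\right) \left(-21535 + 24471\right) + j{\left(24,- \frac{61}{61} + \frac{26}{-62} \right)} = \left(-2762 + 4386\right) \left(-21535 + 24471\right) + 45 \left(- \frac{61}{61} + \frac{26}{-62}\right) = 1624 \cdot 2936 + 45 \left(\left(-61\right) \frac{1}{61} + 26 \left(- \frac{1}{62}\right)\right) = 4768064 + 45 \left(-1 - \frac{13}{31}\right) = 4768064 + 45 \left(- \frac{44}{31}\right) = 4768064 - \frac{1980}{31} = \frac{147808004}{31}$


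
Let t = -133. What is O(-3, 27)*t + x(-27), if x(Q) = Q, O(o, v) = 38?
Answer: -5081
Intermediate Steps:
O(-3, 27)*t + x(-27) = 38*(-133) - 27 = -5054 - 27 = -5081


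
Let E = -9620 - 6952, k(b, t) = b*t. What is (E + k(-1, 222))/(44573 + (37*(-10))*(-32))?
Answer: -16794/56413 ≈ -0.29770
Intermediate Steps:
E = -16572
(E + k(-1, 222))/(44573 + (37*(-10))*(-32)) = (-16572 - 1*222)/(44573 + (37*(-10))*(-32)) = (-16572 - 222)/(44573 - 370*(-32)) = -16794/(44573 + 11840) = -16794/56413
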